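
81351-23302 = 58049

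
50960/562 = 90  +  190/281 = 90.68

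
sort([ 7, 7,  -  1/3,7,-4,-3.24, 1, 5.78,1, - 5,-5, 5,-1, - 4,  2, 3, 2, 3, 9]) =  [-5, - 5,  -  4 , - 4,-3.24, - 1,-1/3, 1,1, 2, 2,3,3,  5,5.78, 7, 7,  7,9 ]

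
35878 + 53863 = 89741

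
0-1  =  - 1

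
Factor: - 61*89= - 61^1 * 89^1 = -5429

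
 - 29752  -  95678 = - 125430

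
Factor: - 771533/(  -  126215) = 5^( - 1)*7^1*19^1 * 5801^1*25243^( - 1) 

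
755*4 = 3020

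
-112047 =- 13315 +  - 98732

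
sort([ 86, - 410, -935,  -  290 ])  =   [ - 935, - 410 , - 290, 86 ]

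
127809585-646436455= - 518626870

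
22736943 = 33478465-10741522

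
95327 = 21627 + 73700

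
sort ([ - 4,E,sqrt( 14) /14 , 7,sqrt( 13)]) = [ - 4, sqrt( 14 ) /14,E,sqrt ( 13 ),  7 ] 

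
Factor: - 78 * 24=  - 2^4*3^2*13^1 =- 1872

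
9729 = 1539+8190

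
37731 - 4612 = 33119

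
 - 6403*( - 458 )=2932574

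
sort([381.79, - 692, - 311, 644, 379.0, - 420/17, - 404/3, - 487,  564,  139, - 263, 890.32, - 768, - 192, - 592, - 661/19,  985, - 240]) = [ - 768, - 692, - 592,-487,  -  311, - 263, - 240, - 192, - 404/3, - 661/19,-420/17, 139,379.0,381.79,  564,644,  890.32 , 985]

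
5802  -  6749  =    -  947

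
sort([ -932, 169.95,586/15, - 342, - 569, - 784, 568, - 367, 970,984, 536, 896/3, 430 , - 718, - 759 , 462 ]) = [-932, - 784, - 759, - 718,-569, - 367, - 342,586/15,169.95,  896/3, 430,462,536,568 , 970 , 984 ] 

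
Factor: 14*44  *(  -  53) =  - 2^3*7^1*11^1*53^1 = - 32648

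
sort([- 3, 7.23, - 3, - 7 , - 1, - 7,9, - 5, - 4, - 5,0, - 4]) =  [ - 7, - 7, - 5, - 5, - 4,- 4 , -3,  -  3, - 1, 0, 7.23, 9]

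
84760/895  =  16952/179 = 94.70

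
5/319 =5/319  =  0.02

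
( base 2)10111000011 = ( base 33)1BN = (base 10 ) 1475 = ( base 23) 2I3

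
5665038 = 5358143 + 306895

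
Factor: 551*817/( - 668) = -450167/668 = -2^( - 2)*19^2*29^1*43^1  *167^( -1)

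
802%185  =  62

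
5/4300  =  1/860=0.00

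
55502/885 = 55502/885 = 62.71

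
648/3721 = 648/3721 =0.17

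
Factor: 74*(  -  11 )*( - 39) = 31746 =2^1 * 3^1*11^1 * 13^1*37^1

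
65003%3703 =2052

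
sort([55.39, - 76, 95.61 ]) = [ - 76, 55.39,95.61 ]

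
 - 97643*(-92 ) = 8983156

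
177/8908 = 177/8908 = 0.02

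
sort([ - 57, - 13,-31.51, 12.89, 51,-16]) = [ - 57,-31.51, - 16 , - 13,12.89,51 ] 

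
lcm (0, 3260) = 0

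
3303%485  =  393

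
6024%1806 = 606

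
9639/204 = 189/4 = 47.25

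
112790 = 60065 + 52725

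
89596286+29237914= 118834200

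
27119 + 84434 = 111553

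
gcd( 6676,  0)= 6676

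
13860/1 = 13860 = 13860.00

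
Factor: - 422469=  - 3^3*15647^1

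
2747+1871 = 4618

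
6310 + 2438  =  8748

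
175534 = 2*87767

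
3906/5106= 651/851 = 0.76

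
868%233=169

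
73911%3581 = 2291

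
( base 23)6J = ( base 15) A7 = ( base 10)157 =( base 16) 9D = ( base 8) 235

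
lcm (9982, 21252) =658812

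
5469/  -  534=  - 1823/178 = -  10.24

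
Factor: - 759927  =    -  3^1 * 7^1*36187^1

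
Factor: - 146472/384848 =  - 2^(-1)*3^1 * 17^1* 67^( - 1) = -51/134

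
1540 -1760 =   -  220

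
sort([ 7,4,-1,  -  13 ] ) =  [- 13, - 1,  4, 7]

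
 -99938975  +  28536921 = - 71402054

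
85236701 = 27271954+57964747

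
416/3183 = 416/3183  =  0.13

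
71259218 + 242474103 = 313733321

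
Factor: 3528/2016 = 7/4 = 2^(  -  2) * 7^1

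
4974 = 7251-2277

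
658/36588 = 329/18294 = 0.02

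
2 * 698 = 1396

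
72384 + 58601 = 130985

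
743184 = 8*92898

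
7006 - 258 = 6748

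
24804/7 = 3543 + 3/7 = 3543.43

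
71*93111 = 6610881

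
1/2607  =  1/2607 = 0.00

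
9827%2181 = 1103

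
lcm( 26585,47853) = 239265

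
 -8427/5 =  -8427/5= - 1685.40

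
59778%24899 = 9980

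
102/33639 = 34/11213 = 0.00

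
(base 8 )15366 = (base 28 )8ME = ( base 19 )1025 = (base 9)10418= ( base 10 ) 6902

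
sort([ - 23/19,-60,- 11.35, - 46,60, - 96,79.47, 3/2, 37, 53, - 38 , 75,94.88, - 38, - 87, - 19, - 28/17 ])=[ - 96,-87,-60, -46, - 38,-38,-19, - 11.35, - 28/17,- 23/19,3/2, 37 , 53,60,  75, 79.47,94.88]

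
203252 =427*476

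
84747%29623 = 25501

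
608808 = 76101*8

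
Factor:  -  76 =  - 2^2 * 19^1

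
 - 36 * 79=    - 2844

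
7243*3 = 21729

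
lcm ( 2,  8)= 8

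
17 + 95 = 112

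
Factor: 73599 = 3^1 * 24533^1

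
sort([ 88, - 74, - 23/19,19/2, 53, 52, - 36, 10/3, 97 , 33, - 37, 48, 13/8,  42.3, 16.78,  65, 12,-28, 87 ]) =[ - 74, - 37, - 36, - 28, - 23/19, 13/8, 10/3, 19/2, 12, 16.78,33, 42.3, 48, 52,  53, 65,87, 88,97]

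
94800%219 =192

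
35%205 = 35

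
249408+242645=492053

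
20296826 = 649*31274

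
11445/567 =545/27 = 20.19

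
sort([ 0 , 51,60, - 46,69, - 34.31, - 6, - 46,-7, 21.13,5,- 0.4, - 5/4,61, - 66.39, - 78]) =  [ - 78, - 66.39, - 46, - 46,- 34.31,  -  7, - 6, - 5/4, - 0.4,0,5,  21.13,51,60,61,69 ] 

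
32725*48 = 1570800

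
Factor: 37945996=2^2*11^1*862409^1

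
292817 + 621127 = 913944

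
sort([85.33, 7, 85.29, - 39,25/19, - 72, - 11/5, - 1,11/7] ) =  [ - 72,-39, - 11/5, - 1, 25/19 , 11/7,7,85.29, 85.33]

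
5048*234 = 1181232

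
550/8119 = 550/8119=0.07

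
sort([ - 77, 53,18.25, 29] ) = [-77,  18.25,29, 53 ] 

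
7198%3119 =960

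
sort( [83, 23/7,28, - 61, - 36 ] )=[-61, - 36,23/7,  28,83 ] 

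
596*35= 20860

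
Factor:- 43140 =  - 2^2*3^1 * 5^1*719^1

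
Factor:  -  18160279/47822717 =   -  17^( - 1 )*1013^( - 1)  *  2777^(  -  1)*18160279^1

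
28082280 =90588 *310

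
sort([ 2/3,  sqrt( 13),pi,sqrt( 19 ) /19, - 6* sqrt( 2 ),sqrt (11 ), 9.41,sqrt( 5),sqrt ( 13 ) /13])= [-6 * sqrt (2),sqrt( 19)/19,sqrt( 13) /13,2/3,sqrt (5),pi,sqrt( 11), sqrt( 13 ), 9.41]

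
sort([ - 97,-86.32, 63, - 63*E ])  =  [ - 63*E, - 97,-86.32,63 ] 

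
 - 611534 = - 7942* 77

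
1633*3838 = 6267454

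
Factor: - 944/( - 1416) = 2^1*3^( - 1)  =  2/3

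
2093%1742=351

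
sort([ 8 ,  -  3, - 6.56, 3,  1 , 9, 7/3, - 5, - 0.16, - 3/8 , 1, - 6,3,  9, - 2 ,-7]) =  [ - 7, - 6.56, - 6, - 5,-3 , - 2,-3/8, - 0.16 , 1,1, 7/3, 3, 3,8, 9,9 ] 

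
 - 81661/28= - 2917 + 15/28 = -2916.46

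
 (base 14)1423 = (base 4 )313213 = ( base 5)103214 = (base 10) 3559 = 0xde7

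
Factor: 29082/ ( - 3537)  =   - 2^1*3^( - 2)*37^1=-74/9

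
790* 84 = 66360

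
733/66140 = 733/66140 = 0.01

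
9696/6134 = 4848/3067 = 1.58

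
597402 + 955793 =1553195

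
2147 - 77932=-75785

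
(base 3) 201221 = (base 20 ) 16i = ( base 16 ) 21a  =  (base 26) ki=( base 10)538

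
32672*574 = 18753728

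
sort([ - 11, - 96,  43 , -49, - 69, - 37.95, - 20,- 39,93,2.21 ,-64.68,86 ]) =[ - 96, - 69, - 64.68,-49, - 39, - 37.95,-20, - 11,2.21, 43,86,93 ]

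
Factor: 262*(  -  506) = - 132572 = -2^2*11^1*23^1*131^1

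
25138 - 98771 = -73633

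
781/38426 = 781/38426=0.02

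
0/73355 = 0 = 0.00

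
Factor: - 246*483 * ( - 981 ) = 116560458 = 2^1*3^4 *7^1*23^1*41^1*109^1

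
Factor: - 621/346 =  -2^( - 1 ) * 3^3*23^1*173^( - 1 )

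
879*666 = 585414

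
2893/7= 413 + 2/7 = 413.29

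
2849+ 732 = 3581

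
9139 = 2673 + 6466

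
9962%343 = 15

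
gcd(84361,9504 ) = 1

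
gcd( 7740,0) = 7740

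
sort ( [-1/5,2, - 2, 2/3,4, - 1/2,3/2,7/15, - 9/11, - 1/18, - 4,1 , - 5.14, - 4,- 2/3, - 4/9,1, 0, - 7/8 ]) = [ - 5.14, - 4 ,-4, - 2,-7/8, - 9/11,- 2/3, - 1/2, - 4/9, - 1/5, - 1/18,0,7/15,2/3,1, 1,3/2,2,  4 ] 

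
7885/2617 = 3 + 34/2617= 3.01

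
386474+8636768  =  9023242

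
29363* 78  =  2290314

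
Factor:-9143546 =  - 2^1*257^1*17789^1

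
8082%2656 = 114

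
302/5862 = 151/2931 = 0.05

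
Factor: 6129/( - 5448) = - 2^( - 3)*3^2 = - 9/8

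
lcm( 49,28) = 196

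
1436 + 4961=6397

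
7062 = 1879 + 5183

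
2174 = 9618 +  - 7444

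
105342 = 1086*97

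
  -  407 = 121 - 528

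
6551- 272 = 6279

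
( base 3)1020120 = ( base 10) 906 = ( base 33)RF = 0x38A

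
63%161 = 63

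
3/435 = 1/145=0.01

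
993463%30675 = 11863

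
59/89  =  59/89 =0.66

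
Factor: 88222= 2^1*44111^1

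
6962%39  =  20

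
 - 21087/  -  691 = 21087/691 = 30.52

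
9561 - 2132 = 7429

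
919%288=55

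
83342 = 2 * 41671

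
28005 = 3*9335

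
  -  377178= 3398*(-111)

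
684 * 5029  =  3439836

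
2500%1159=182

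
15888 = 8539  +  7349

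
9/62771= 9/62771  =  0.00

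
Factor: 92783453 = 7^1*1361^1*9739^1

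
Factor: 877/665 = 5^( - 1 )*7^( - 1 )*19^( - 1)*877^1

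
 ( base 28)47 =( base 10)119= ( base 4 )1313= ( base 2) 1110111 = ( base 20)5j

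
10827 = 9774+1053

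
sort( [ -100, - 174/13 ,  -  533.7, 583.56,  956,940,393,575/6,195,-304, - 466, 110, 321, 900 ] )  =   [-533.7, - 466,  -  304,-100,-174/13, 575/6, 110, 195, 321, 393, 583.56 , 900, 940,956]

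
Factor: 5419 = 5419^1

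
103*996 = 102588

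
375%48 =39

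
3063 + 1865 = 4928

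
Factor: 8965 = 5^1*11^1*163^1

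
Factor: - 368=- 2^4*23^1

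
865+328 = 1193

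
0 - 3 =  - 3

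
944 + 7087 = 8031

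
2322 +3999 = 6321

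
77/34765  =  77/34765 = 0.00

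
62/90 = 31/45 = 0.69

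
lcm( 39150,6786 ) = 508950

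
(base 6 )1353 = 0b101100101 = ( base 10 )357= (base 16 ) 165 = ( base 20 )hh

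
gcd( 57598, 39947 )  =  929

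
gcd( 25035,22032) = 3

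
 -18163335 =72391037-90554372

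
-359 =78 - 437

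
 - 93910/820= - 9391/82 =-114.52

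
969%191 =14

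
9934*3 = 29802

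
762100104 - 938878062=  - 176777958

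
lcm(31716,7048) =63432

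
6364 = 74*86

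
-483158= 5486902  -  5970060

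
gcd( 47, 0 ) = 47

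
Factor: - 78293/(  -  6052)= 2^( - 2 ) * 17^( - 1)*59^1 * 89^( - 1)*1327^1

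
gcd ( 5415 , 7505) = 95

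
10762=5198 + 5564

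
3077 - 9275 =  - 6198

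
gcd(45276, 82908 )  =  588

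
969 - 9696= - 8727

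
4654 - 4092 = 562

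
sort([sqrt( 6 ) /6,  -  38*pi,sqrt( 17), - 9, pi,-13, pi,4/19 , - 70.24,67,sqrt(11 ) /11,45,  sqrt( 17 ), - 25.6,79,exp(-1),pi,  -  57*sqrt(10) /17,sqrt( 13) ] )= [-38*pi, - 70.24,- 25.6, - 13, - 57*sqrt( 10)/17, - 9 , 4/19,  sqrt( 11 ) /11, exp( - 1 ) , sqrt(6)/6,  pi, pi,pi, sqrt( 13),sqrt( 17),sqrt ( 17),45,67,  79]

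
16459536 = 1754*9384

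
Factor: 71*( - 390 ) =-2^1*3^1 *5^1*13^1*71^1 = - 27690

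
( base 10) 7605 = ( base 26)b6d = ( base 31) 7SA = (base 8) 16665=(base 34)6jn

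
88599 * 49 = 4341351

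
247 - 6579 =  - 6332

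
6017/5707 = 6017/5707=1.05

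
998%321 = 35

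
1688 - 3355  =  -1667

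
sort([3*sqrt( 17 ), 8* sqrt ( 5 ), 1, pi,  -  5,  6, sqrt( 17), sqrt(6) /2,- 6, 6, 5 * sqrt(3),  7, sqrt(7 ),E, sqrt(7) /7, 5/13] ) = [ -6, - 5,sqrt(7)/7, 5/13, 1,sqrt(6 )/2, sqrt (7 ), E,pi,  sqrt(17 ) , 6, 6, 7,  5 * sqrt(3), 3*sqrt(17), 8 *sqrt ( 5)]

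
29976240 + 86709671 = 116685911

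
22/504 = 11/252 = 0.04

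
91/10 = 9 + 1/10 = 9.10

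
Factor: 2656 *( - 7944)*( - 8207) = 173161659648 = 2^8*3^1*29^1*83^1*283^1*331^1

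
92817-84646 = 8171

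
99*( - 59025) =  - 5843475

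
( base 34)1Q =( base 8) 74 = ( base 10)60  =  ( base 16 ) 3C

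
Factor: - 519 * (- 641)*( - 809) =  - 269137311 = -3^1*173^1*641^1*809^1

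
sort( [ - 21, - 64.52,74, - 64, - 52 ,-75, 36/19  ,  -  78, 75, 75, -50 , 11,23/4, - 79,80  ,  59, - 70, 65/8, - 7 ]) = [- 79, - 78, - 75, - 70, - 64.52, - 64,  -  52, - 50, - 21, - 7,36/19,23/4, 65/8, 11, 59, 74,75, 75, 80]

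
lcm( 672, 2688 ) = 2688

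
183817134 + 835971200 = 1019788334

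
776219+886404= 1662623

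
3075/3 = 1025 = 1025.00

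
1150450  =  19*60550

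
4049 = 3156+893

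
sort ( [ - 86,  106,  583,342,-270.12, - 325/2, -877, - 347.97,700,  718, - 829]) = [ - 877, - 829, - 347.97, - 270.12, - 325/2, - 86,106,342,583,700,718] 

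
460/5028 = 115/1257 = 0.09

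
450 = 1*450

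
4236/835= 4236/835 = 5.07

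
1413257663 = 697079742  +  716177921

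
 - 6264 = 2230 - 8494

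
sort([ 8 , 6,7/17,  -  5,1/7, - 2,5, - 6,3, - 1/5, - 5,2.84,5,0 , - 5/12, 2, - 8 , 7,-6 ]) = [ - 8 ,-6, - 6, - 5, - 5,  -  2, - 5/12, - 1/5 , 0 , 1/7,7/17, 2, 2.84 , 3, 5, 5  ,  6,  7,8]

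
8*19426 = 155408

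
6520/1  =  6520= 6520.00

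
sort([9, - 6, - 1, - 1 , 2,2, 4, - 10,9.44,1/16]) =[ - 10, - 6, - 1, - 1 , 1/16,2, 2, 4,  9,9.44] 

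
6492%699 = 201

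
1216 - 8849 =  - 7633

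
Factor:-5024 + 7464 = 2440= 2^3*5^1*61^1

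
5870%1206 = 1046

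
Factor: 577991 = 179^1*3229^1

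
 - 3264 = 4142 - 7406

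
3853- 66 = 3787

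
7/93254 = 1/13322 = 0.00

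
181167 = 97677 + 83490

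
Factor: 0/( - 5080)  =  0 = 0^1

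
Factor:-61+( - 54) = - 115 = - 5^1 * 23^1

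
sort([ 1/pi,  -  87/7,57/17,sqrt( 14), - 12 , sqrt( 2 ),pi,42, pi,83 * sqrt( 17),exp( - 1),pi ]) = [ - 87/7, - 12,1/pi,exp( -1),sqrt( 2 ),pi,pi , pi , 57/17,sqrt( 14) , 42,83*sqrt( 17)] 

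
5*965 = 4825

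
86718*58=5029644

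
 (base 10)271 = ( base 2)100001111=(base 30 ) 91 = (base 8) 417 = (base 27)A1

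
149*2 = 298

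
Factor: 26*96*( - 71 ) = - 177216  =  - 2^6*3^1*13^1 * 71^1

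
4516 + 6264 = 10780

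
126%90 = 36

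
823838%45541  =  4100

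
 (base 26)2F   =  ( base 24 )2j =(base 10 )67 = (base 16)43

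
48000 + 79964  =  127964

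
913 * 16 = 14608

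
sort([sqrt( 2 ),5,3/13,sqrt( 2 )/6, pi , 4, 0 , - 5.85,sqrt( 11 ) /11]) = [  -  5.85, 0,3/13,sqrt (2)/6, sqrt( 11)/11,sqrt (2),pi,  4 , 5]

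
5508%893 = 150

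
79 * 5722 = 452038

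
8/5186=4/2593 = 0.00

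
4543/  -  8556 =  - 4543/8556 =- 0.53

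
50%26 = 24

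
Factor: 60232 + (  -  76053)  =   - 13^1*1217^1 = - 15821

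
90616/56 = 11327/7 = 1618.14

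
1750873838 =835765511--915108327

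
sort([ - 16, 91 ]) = [ - 16, 91]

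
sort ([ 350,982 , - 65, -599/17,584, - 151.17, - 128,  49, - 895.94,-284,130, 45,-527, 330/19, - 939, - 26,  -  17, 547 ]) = [ -939,  -  895.94, - 527, - 284, - 151.17, - 128, - 65, - 599/17,  -  26, - 17, 330/19  ,  45,  49, 130, 350, 547, 584,982]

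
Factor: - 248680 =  - 2^3*5^1*6217^1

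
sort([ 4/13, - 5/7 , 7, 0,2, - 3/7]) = [ - 5/7, - 3/7,0,4/13 , 2 , 7 ] 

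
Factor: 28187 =71^1*397^1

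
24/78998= 12/39499= 0.00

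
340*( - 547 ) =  - 185980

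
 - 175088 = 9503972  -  9679060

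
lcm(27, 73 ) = 1971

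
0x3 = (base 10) 3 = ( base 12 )3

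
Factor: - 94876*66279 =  - 2^2 * 3^1*22093^1*23719^1   =  - 6288286404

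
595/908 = 595/908 = 0.66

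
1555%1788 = 1555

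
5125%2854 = 2271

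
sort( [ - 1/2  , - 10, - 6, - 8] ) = [-10 , - 8, - 6 ,-1/2] 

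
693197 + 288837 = 982034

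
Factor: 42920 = 2^3* 5^1*29^1*37^1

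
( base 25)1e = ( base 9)43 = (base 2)100111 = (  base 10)39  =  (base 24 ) 1F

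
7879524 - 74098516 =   -  66218992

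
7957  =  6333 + 1624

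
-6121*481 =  - 2944201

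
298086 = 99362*3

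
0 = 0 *1088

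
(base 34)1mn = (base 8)3607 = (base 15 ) 887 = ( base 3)2122101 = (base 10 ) 1927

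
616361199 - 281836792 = 334524407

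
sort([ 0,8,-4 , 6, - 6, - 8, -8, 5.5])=[-8, - 8,-6, - 4,0,  5.5,6, 8]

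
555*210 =116550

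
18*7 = 126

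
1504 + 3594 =5098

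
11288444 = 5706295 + 5582149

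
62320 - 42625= 19695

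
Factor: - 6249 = -3^1*2083^1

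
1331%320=51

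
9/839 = 9/839= 0.01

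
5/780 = 1/156 = 0.01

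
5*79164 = 395820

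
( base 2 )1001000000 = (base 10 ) 576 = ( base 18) 1E0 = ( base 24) 100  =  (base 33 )hf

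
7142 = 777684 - 770542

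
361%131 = 99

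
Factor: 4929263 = 4929263^1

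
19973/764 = 26 + 109/764 = 26.14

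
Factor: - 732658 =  - 2^1*366329^1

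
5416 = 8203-2787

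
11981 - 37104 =  -  25123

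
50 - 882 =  - 832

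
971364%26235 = 669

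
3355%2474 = 881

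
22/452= 11/226 =0.05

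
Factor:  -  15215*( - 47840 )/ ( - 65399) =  - 2^5*5^2*13^1*23^1*179^1* 3847^(-1)  =  -  42816800/3847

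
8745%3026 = 2693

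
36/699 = 12/233 = 0.05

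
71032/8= 8879 = 8879.00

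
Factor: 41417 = 83^1 * 499^1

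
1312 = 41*32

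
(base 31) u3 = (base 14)4A9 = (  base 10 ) 933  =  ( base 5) 12213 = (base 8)1645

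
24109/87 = 277 + 10/87  =  277.11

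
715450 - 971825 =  - 256375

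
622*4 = 2488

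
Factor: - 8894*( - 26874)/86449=239017356/86449 = 2^2*3^2*11^(-1)*  29^( - 1) * 271^( - 1 ) * 1493^1*4447^1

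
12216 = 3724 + 8492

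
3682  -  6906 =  - 3224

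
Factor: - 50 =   -  2^1*5^2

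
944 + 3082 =4026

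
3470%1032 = 374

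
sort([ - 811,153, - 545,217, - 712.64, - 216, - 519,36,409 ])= [ - 811,  -  712.64, - 545, - 519  , - 216,  36,  153,217,409 ] 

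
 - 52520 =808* ( - 65)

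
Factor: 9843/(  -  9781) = -3^1*17^1*193^1*9781^( - 1 )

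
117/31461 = 39/10487= 0.00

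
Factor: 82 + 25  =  107 = 107^1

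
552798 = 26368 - - 526430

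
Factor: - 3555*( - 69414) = 246766770  =  2^1 * 3^3 * 5^1*23^1*79^1*503^1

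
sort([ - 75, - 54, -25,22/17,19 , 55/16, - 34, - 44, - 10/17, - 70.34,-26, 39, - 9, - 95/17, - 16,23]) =[ - 75 ,- 70.34, - 54, - 44, - 34 ,  -  26, - 25, - 16, - 9, - 95/17, - 10/17,22/17, 55/16 , 19,  23 , 39 ]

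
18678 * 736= 13747008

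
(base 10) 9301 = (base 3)110202111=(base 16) 2455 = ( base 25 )EM1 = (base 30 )AA1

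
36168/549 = 65 + 161/183 = 65.88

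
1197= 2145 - 948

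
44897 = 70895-25998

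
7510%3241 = 1028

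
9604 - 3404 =6200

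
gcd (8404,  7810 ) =22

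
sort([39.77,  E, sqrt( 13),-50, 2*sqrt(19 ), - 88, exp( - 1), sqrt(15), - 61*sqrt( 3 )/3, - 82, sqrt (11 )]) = [-88, - 82 , - 50,-61*sqrt(3)/3,exp( - 1 ), E, sqrt( 11 )  ,  sqrt( 13),  sqrt(15), 2*sqrt(19), 39.77]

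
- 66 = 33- 99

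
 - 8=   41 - 49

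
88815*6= 532890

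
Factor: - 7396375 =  - 5^3*7^1  *  79^1 * 107^1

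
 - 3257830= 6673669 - 9931499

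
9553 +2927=12480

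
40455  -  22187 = 18268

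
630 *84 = 52920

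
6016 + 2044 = 8060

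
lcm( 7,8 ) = 56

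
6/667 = 6/667 = 0.01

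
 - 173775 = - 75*2317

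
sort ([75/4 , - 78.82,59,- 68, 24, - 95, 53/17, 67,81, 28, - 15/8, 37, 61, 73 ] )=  [-95, - 78.82, - 68,- 15/8,53/17, 75/4,  24, 28, 37, 59,61,67,73,81]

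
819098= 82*9989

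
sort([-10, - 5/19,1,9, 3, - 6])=[  -  10 , - 6, - 5/19,1, 3,9]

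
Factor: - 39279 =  - 3^1*13093^1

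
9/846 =1/94 =0.01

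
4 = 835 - 831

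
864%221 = 201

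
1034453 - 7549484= - 6515031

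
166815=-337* (-495)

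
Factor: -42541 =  - 19^1*2239^1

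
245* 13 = 3185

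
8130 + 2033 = 10163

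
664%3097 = 664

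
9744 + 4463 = 14207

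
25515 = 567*45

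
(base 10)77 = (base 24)35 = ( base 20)3h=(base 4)1031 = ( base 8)115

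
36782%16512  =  3758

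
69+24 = 93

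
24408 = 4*6102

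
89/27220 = 89/27220 =0.00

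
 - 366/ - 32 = 11 + 7/16 =11.44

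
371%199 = 172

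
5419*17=92123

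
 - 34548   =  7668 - 42216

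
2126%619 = 269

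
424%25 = 24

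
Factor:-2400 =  - 2^5*3^1 * 5^2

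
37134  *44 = 1633896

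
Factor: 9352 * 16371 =153101592  =  2^3*3^2*7^1 * 17^1*107^1 * 167^1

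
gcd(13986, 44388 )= 54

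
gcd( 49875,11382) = 21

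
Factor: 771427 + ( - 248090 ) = 523337  =  67^1*73^1  *  107^1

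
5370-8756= - 3386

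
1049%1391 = 1049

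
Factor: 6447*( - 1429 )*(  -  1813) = 3^1*7^3*37^1*307^1*1429^1 = 16702739319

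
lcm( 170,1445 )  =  2890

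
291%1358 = 291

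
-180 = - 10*18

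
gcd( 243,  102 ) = 3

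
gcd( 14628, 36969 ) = 3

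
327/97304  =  327/97304= 0.00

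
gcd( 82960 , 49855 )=5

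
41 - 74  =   - 33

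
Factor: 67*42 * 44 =2^3 * 3^1*7^1*11^1*67^1 = 123816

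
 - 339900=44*(-7725) 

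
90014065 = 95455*943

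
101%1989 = 101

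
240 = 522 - 282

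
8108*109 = 883772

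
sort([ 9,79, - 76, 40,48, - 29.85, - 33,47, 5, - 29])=[ - 76, - 33, - 29.85,  -  29, 5,9, 40,47,48,79]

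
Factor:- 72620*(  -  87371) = 6344882020 = 2^2 * 5^1*41^1 * 2131^1*3631^1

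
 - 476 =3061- 3537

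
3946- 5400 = -1454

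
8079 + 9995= 18074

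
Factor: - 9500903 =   -  9500903^1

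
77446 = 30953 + 46493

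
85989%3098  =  2343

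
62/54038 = 31/27019 = 0.00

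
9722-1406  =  8316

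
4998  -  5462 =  - 464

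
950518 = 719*1322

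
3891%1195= 306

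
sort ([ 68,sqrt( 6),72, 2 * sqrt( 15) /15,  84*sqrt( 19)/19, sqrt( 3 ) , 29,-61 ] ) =[ -61,2 * sqrt( 15 )/15, sqrt( 3 ),sqrt(6 ) , 84*sqrt(19)/19,29, 68,72] 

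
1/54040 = 1/54040 =0.00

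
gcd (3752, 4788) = 28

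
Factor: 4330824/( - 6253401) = - 2^3*7^( - 1)*11^( - 2 ) * 23^( - 1 )*31^1*107^( - 1)*5821^1  =  - 1443608/2084467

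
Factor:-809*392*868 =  - 2^5*7^3*31^1*809^1=- 275267104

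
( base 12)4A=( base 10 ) 58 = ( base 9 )64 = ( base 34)1O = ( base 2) 111010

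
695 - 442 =253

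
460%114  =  4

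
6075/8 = 6075/8 = 759.38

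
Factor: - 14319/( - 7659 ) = 43/23 = 23^( - 1)*43^1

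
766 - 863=-97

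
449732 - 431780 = 17952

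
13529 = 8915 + 4614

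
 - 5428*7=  - 37996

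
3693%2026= 1667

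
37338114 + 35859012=73197126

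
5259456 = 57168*92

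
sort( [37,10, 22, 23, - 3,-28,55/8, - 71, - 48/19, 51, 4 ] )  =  [ - 71 ,- 28, - 3, - 48/19, 4,55/8,  10, 22, 23,37 , 51] 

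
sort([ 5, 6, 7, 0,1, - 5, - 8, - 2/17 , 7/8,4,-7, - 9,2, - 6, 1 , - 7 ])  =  [ - 9, - 8,  -  7, - 7, - 6, - 5, - 2/17, 0,  7/8, 1,1,2 , 4,5,6, 7]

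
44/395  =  44/395 = 0.11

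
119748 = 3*39916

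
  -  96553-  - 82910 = -13643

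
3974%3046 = 928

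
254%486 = 254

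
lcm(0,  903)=0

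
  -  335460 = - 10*33546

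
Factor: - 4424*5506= -2^4*7^1 * 79^1*2753^1 = -  24358544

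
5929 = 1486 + 4443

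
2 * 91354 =182708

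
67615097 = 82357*821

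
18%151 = 18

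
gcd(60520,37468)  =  68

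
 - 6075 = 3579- 9654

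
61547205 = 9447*6515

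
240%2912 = 240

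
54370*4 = 217480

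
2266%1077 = 112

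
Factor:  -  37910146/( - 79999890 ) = 3^( - 1)*5^ (  -  1)*1783^1 * 10631^1 * 2666663^(  -  1) = 18955073/39999945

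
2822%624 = 326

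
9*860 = 7740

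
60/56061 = 20/18687 = 0.00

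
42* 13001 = 546042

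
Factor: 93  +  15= 2^2*3^3= 108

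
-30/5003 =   -  30/5003 = -  0.01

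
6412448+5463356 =11875804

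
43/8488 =43/8488 = 0.01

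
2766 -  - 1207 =3973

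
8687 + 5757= 14444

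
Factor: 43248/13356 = 68/21 = 2^2*3^( - 1)*7^(-1)*17^1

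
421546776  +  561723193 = 983269969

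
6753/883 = 6753/883 =7.65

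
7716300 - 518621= 7197679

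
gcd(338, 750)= 2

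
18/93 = 6/31 = 0.19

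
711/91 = 7 + 74/91 = 7.81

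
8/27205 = 8/27205 = 0.00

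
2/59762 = 1/29881= 0.00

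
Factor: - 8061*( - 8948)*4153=2^2*3^1*2237^1*2687^1*4153^1 = 299555175684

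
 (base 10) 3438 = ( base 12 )1BA6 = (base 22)726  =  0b110101101110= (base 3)11201100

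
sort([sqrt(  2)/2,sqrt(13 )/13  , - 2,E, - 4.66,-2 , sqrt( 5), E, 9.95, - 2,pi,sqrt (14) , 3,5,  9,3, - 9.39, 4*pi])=[ - 9.39, - 4.66, - 2, - 2, - 2,sqrt(13 ) /13, sqrt( 2) /2,  sqrt(5), E,E,  3,3 , pi, sqrt(14 ),5, 9, 9.95, 4*pi]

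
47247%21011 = 5225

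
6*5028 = 30168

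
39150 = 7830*5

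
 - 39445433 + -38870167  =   - 78315600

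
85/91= 85/91 = 0.93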